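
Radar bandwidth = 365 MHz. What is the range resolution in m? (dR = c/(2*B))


dR = 3e8 / (2 * 365000000.0) = 0.41 m

0.41 m


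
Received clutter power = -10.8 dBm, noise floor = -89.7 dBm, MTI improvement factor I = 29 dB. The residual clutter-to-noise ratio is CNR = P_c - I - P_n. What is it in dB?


CNR = -10.8 - 29 - (-89.7) = 49.9 dB

49.9 dB


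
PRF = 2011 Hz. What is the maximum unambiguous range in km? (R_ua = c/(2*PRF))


R_ua = 3e8 / (2 * 2011) = 74589.8 m = 74.6 km

74.6 km


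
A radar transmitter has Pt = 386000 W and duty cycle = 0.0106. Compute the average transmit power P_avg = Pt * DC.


P_avg = 386000 * 0.0106 = 4091.6 W

4091.6 W


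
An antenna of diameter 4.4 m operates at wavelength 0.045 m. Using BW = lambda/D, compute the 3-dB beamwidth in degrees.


BW_rad = 0.045 / 4.4 = 0.010227
BW_deg = 0.59 degrees

0.59 degrees


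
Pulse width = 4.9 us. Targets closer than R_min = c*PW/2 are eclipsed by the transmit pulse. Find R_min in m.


R_min = 3e8 * 4.9e-6 / 2 = 735.0 m

735.0 m


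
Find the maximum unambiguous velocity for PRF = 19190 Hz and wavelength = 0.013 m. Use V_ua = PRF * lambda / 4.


V_ua = 19190 * 0.013 / 4 = 62.4 m/s

62.4 m/s


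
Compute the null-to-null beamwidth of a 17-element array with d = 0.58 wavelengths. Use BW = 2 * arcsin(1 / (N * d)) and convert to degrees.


1/(N*d) = 1/(17*0.58) = 0.10142
BW = 2*arcsin(0.10142) = 11.6 degrees

11.6 degrees


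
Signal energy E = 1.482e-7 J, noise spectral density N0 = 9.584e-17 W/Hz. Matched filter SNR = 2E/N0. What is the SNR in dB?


SNR_lin = 2 * 1.482e-7 / 9.584e-17 = 3.093e9
SNR_dB = 10*log10(3.093e9) = 94.9 dB

94.9 dB


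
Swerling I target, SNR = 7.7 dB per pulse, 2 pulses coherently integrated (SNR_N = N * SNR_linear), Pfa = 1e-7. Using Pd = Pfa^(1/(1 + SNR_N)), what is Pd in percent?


SNR_lin = 10^(7.7/10) = 5.88844
SNR_N = 2 * 5.88844 = 11.77688
1/(1 + SNR_N) = 1/12.77688 = 0.0782664
Pd = (1e-7)^0.0782664 = 0.28323
Pd = 28.3%

28.3%


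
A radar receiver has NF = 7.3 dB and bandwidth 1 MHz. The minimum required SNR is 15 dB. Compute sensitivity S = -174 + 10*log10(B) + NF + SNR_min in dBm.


10*log10(1000000.0) = 60.0
S = -174 + 60.0 + 7.3 + 15 = -91.7 dBm

-91.7 dBm


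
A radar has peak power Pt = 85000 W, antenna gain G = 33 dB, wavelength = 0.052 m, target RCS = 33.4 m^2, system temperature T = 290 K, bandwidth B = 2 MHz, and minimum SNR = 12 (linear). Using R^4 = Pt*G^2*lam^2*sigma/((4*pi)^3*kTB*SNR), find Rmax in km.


G_lin = 10^(33/10) = 1995.262315
R^4 = 85000 * 1995.262315^2 * 0.052^2 * 33.4 / ((4*pi)^3 * 1.38e-23 * 290 * 2000000.0 * 12)
R^4 = 1.60345e20 m^4
R_max = (1.60345e20)^(1/4) = 112528.8 m = 112.5 km

112.5 km


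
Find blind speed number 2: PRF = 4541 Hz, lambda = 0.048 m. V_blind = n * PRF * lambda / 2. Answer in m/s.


V_blind = 2 * 4541 * 0.048 / 2 = 218.0 m/s

218.0 m/s


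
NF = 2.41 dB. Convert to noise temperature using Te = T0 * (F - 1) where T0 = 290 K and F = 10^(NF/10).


NF_lin = 10^(2.41/10) = 1.741807
Te = 290 * (1.741807 - 1) = 215.1 K

215.1 K


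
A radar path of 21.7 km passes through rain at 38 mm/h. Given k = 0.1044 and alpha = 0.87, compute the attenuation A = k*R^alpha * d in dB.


gamma = 0.1044 * 38^0.87 = 2.472363 dB/km
A = 2.472363 * 21.7 = 53.65 dB

53.65 dB


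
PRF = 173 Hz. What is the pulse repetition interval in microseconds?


PRI = 1/173 = 0.0057803468 s = 5780.3 us

5780.3 us


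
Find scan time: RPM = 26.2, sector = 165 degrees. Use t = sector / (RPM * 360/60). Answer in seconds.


t = 165 / (26.2 * 360) * 60 = 1.05 s

1.05 s


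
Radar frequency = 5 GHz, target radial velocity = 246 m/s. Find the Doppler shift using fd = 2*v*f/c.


fd = 2 * 246 * 5000000000.0 / 3e8 = 8200.0 Hz

8200.0 Hz


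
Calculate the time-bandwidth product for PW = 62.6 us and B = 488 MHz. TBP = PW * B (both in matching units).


TBP = 62.6 * 488 = 30548.8

30548.8


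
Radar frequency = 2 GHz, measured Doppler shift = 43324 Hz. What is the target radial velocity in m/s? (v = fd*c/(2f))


v = 43324 * 3e8 / (2 * 2000000000.0) = 3249.3 m/s

3249.3 m/s


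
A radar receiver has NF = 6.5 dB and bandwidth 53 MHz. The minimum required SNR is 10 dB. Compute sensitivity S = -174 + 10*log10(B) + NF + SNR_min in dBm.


10*log10(53000000.0) = 77.24
S = -174 + 77.24 + 6.5 + 10 = -80.3 dBm

-80.3 dBm


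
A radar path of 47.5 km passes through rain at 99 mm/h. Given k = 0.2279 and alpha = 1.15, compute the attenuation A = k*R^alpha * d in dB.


gamma = 0.2279 * 99^1.15 = 44.949493 dB/km
A = 44.949493 * 47.5 = 2135.1 dB

2135.1 dB


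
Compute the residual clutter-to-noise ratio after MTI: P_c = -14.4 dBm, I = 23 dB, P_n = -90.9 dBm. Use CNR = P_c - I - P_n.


CNR = -14.4 - 23 - (-90.9) = 53.5 dB

53.5 dB


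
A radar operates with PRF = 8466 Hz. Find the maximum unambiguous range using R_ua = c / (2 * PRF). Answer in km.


R_ua = 3e8 / (2 * 8466) = 17717.9 m = 17.7 km

17.7 km


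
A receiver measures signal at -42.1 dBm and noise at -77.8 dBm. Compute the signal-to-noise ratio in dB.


SNR = -42.1 - (-77.8) = 35.7 dB

35.7 dB


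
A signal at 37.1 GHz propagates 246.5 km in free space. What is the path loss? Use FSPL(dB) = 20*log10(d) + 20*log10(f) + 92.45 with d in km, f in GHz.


20*log10(246.5) = 47.84
20*log10(37.1) = 31.39
FSPL = 171.7 dB

171.7 dB


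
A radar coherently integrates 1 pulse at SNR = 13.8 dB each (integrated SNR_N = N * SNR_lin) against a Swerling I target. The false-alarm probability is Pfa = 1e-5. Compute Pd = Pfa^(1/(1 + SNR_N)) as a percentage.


SNR_lin = 10^(13.8/10) = 23.98833
SNR_N = 1 * 23.98833 = 23.98833
1/(1 + SNR_N) = 1/24.98833 = 0.0400187
Pd = (1e-5)^0.0400187 = 0.63082
Pd = 63.1%

63.1%


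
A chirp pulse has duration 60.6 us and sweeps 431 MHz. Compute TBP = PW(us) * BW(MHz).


TBP = 60.6 * 431 = 26118.6

26118.6


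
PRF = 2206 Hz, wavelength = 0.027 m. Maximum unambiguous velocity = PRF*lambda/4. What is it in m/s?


V_ua = 2206 * 0.027 / 4 = 14.9 m/s

14.9 m/s


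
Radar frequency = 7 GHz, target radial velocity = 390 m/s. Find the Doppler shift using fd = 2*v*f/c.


fd = 2 * 390 * 7000000000.0 / 3e8 = 18200.0 Hz

18200.0 Hz


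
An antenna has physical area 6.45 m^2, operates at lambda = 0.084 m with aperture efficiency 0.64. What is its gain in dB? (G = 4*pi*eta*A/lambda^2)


G_linear = 4*pi*0.64*6.45/0.084^2 = 7351.75
G_dB = 10*log10(7351.75) = 38.7 dB

38.7 dB


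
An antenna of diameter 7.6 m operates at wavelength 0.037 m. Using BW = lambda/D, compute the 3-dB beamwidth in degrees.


BW_rad = 0.037 / 7.6 = 0.004868
BW_deg = 0.28 degrees

0.28 degrees


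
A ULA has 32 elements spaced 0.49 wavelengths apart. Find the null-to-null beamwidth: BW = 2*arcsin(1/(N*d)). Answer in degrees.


1/(N*d) = 1/(32*0.49) = 0.063776
BW = 2*arcsin(0.063776) = 7.3 degrees

7.3 degrees


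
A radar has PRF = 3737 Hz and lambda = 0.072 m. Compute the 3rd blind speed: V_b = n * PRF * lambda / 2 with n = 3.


V_blind = 3 * 3737 * 0.072 / 2 = 403.6 m/s

403.6 m/s


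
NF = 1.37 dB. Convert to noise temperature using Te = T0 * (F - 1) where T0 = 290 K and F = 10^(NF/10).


NF_lin = 10^(1.37/10) = 1.370882
Te = 290 * (1.370882 - 1) = 107.6 K

107.6 K


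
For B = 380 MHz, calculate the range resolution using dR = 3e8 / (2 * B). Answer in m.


dR = 3e8 / (2 * 380000000.0) = 0.39 m

0.39 m


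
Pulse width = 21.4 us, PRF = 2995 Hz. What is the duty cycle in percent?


DC = 21.4e-6 * 2995 * 100 = 6.41%

6.41%


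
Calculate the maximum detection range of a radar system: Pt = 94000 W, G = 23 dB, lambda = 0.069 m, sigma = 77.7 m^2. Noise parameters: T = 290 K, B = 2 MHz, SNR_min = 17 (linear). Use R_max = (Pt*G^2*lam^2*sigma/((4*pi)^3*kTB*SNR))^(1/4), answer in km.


G_lin = 10^(23/10) = 199.526231
R^4 = 94000 * 199.526231^2 * 0.069^2 * 77.7 / ((4*pi)^3 * 1.38e-23 * 290 * 2000000.0 * 17)
R^4 = 5.12698e18 m^4
R_max = (5.12698e18)^(1/4) = 47584.5 m = 47.6 km

47.6 km


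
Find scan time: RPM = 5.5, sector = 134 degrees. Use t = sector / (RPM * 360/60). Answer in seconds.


t = 134 / (5.5 * 360) * 60 = 4.06 s

4.06 s


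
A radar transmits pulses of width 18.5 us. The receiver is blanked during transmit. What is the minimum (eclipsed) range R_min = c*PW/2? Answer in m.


R_min = 3e8 * 18.5e-6 / 2 = 2775.0 m

2775.0 m


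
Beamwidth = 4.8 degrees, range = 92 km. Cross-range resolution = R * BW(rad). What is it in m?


BW_rad = 0.083775804
CR = 92000 * 0.083775804 = 7707.4 m

7707.4 m


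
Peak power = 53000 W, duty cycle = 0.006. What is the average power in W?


P_avg = 53000 * 0.006 = 318.0 W

318.0 W


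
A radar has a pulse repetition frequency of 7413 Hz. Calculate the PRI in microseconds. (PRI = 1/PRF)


PRI = 1/7413 = 0.0001348982 s = 134.9 us

134.9 us


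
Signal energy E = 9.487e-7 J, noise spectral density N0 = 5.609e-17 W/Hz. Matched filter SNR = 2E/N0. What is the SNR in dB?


SNR_lin = 2 * 9.487e-7 / 5.609e-17 = 3.383e10
SNR_dB = 10*log10(3.383e10) = 105.3 dB

105.3 dB


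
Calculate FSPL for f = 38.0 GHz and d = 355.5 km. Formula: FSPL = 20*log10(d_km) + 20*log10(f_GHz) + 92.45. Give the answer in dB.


20*log10(355.5) = 51.02
20*log10(38.0) = 31.6
FSPL = 175.1 dB

175.1 dB


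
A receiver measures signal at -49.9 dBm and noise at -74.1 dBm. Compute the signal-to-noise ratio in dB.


SNR = -49.9 - (-74.1) = 24.2 dB

24.2 dB


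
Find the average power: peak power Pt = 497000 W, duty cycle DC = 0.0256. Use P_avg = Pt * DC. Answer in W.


P_avg = 497000 * 0.0256 = 12723.2 W

12723.2 W


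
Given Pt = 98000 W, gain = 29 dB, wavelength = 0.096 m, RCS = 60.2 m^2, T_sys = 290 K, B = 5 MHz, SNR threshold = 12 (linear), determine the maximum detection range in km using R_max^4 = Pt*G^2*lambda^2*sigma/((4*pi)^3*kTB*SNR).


G_lin = 10^(29/10) = 794.328235
R^4 = 98000 * 794.328235^2 * 0.096^2 * 60.2 / ((4*pi)^3 * 1.38e-23 * 290 * 5000000.0 * 12)
R^4 = 7.19958e19 m^4
R_max = (7.19958e19)^(1/4) = 92114.2 m = 92.1 km

92.1 km


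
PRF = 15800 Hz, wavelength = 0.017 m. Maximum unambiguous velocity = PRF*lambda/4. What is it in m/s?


V_ua = 15800 * 0.017 / 4 = 67.2 m/s

67.2 m/s


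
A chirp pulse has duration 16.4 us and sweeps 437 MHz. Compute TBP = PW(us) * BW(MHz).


TBP = 16.4 * 437 = 7166.8

7166.8


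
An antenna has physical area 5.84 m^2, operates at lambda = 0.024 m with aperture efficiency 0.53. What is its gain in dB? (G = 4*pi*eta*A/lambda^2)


G_linear = 4*pi*0.53*5.84/0.024^2 = 67526.79
G_dB = 10*log10(67526.79) = 48.3 dB

48.3 dB


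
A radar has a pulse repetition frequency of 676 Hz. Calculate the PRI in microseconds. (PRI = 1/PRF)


PRI = 1/676 = 0.0014792899 s = 1479.3 us

1479.3 us


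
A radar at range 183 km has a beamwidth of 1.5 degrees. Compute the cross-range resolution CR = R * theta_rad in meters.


BW_rad = 0.026179939
CR = 183000 * 0.026179939 = 4790.9 m

4790.9 m


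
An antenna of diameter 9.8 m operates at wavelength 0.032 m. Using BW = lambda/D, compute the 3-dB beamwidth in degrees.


BW_rad = 0.032 / 9.8 = 0.003265
BW_deg = 0.19 degrees

0.19 degrees


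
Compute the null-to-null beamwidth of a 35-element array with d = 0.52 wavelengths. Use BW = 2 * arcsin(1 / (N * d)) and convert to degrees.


1/(N*d) = 1/(35*0.52) = 0.054945
BW = 2*arcsin(0.054945) = 6.3 degrees

6.3 degrees


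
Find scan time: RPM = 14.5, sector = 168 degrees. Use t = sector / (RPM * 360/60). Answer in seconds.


t = 168 / (14.5 * 360) * 60 = 1.93 s

1.93 s


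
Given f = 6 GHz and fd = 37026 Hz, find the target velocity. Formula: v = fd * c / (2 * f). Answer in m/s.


v = 37026 * 3e8 / (2 * 6000000000.0) = 925.7 m/s

925.7 m/s


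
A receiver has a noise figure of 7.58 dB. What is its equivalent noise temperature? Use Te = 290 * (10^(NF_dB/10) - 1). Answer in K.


NF_lin = 10^(7.58/10) = 5.72796
Te = 290 * (5.72796 - 1) = 1371.1 K

1371.1 K


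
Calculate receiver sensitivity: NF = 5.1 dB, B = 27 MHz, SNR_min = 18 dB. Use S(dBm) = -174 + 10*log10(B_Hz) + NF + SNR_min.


10*log10(27000000.0) = 74.31
S = -174 + 74.31 + 5.1 + 18 = -76.6 dBm

-76.6 dBm


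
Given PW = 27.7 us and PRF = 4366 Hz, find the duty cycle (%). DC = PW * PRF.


DC = 27.7e-6 * 4366 * 100 = 12.09%

12.09%


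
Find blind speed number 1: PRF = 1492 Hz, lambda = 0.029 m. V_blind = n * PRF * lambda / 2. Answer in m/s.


V_blind = 1 * 1492 * 0.029 / 2 = 21.6 m/s

21.6 m/s


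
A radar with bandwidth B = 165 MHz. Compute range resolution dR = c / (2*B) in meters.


dR = 3e8 / (2 * 165000000.0) = 0.91 m

0.91 m


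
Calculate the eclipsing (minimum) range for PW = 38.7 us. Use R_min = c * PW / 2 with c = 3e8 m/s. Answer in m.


R_min = 3e8 * 38.7e-6 / 2 = 5805.0 m

5805.0 m


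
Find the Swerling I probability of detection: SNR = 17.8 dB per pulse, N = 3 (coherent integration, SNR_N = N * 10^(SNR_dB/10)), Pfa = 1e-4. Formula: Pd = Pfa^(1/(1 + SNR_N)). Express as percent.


SNR_lin = 10^(17.8/10) = 60.25596
SNR_N = 3 * 60.25596 = 180.76788
1/(1 + SNR_N) = 1/181.76788 = 0.0055015
Pd = (1e-4)^0.0055015 = 0.95059
Pd = 95.1%

95.1%


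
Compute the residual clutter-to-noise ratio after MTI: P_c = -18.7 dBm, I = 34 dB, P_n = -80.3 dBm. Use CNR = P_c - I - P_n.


CNR = -18.7 - 34 - (-80.3) = 27.6 dB

27.6 dB


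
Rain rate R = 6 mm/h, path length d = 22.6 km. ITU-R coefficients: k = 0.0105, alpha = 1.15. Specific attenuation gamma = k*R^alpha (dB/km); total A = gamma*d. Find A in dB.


gamma = 0.0105 * 6^1.15 = 0.082426 dB/km
A = 0.082426 * 22.6 = 1.86 dB

1.86 dB


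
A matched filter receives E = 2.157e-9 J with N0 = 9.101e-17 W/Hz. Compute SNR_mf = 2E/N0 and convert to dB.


SNR_lin = 2 * 2.157e-9 / 9.101e-17 = 4.74e7
SNR_dB = 10*log10(4.74e7) = 76.8 dB

76.8 dB


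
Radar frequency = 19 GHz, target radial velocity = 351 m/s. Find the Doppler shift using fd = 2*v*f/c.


fd = 2 * 351 * 19000000000.0 / 3e8 = 44460.0 Hz

44460.0 Hz


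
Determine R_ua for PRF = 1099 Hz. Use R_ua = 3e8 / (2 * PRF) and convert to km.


R_ua = 3e8 / (2 * 1099) = 136487.7 m = 136.5 km

136.5 km


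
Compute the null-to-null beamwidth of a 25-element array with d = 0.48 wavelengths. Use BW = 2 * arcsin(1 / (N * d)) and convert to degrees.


1/(N*d) = 1/(25*0.48) = 0.083333
BW = 2*arcsin(0.083333) = 9.6 degrees

9.6 degrees


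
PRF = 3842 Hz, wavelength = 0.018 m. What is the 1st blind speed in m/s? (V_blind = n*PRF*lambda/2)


V_blind = 1 * 3842 * 0.018 / 2 = 34.6 m/s

34.6 m/s


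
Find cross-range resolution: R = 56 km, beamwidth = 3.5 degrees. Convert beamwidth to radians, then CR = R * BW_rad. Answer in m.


BW_rad = 0.061086524
CR = 56000 * 0.061086524 = 3420.8 m

3420.8 m


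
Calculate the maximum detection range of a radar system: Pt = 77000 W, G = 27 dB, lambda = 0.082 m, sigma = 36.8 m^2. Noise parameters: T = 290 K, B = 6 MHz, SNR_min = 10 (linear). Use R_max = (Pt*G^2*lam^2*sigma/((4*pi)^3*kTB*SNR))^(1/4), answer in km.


G_lin = 10^(27/10) = 501.187234
R^4 = 77000 * 501.187234^2 * 0.082^2 * 36.8 / ((4*pi)^3 * 1.38e-23 * 290 * 6000000.0 * 10)
R^4 = 1.0044e19 m^4
R_max = (1.0044e19)^(1/4) = 56295.9 m = 56.3 km

56.3 km


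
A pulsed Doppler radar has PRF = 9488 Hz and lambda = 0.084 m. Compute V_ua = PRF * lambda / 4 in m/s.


V_ua = 9488 * 0.084 / 4 = 199.2 m/s

199.2 m/s


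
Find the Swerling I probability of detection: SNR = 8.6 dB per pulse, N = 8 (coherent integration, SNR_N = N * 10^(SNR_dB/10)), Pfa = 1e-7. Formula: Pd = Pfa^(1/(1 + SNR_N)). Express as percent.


SNR_lin = 10^(8.6/10) = 7.24436
SNR_N = 8 * 7.24436 = 57.95488
1/(1 + SNR_N) = 1/58.95488 = 0.0169621
Pd = (1e-7)^0.0169621 = 0.76079
Pd = 76.1%

76.1%


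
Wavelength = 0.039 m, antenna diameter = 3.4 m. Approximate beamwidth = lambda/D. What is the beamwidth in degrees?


BW_rad = 0.039 / 3.4 = 0.011471
BW_deg = 0.66 degrees

0.66 degrees


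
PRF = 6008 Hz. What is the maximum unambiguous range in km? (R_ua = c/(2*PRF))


R_ua = 3e8 / (2 * 6008) = 24966.7 m = 25.0 km

25.0 km


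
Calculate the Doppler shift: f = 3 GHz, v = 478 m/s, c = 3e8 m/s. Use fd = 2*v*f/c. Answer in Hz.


fd = 2 * 478 * 3000000000.0 / 3e8 = 9560.0 Hz

9560.0 Hz


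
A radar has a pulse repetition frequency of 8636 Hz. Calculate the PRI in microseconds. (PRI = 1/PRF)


PRI = 1/8636 = 0.0001157943 s = 115.8 us

115.8 us


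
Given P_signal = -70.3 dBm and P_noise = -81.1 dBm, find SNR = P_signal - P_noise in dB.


SNR = -70.3 - (-81.1) = 10.8 dB

10.8 dB


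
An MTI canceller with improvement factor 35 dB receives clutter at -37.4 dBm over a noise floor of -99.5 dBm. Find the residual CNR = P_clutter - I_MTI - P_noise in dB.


CNR = -37.4 - 35 - (-99.5) = 27.1 dB

27.1 dB


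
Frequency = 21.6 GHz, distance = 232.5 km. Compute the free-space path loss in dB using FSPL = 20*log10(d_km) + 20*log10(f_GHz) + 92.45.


20*log10(232.5) = 47.33
20*log10(21.6) = 26.69
FSPL = 166.5 dB

166.5 dB


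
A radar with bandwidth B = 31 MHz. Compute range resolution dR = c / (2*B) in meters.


dR = 3e8 / (2 * 31000000.0) = 4.84 m

4.84 m


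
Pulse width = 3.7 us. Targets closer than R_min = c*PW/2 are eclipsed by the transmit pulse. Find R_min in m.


R_min = 3e8 * 3.7e-6 / 2 = 555.0 m

555.0 m


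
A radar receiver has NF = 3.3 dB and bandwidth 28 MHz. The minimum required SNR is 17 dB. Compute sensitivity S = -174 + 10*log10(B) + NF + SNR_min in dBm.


10*log10(28000000.0) = 74.47
S = -174 + 74.47 + 3.3 + 17 = -79.2 dBm

-79.2 dBm


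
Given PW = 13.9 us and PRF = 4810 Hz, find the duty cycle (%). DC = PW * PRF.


DC = 13.9e-6 * 4810 * 100 = 6.69%

6.69%


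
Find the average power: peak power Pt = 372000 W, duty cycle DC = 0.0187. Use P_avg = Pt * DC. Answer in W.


P_avg = 372000 * 0.0187 = 6956.4 W

6956.4 W


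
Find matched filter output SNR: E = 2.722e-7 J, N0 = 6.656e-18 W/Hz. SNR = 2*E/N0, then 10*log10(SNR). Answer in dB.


SNR_lin = 2 * 2.722e-7 / 6.656e-18 = 8.179e10
SNR_dB = 10*log10(8.179e10) = 109.1 dB

109.1 dB


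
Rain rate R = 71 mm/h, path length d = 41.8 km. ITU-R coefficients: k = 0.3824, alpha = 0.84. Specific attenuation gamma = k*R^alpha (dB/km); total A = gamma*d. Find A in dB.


gamma = 0.3824 * 71^0.84 = 13.726977 dB/km
A = 13.726977 * 41.8 = 573.79 dB

573.79 dB


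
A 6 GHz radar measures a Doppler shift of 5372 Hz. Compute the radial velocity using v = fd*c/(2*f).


v = 5372 * 3e8 / (2 * 6000000000.0) = 134.3 m/s

134.3 m/s


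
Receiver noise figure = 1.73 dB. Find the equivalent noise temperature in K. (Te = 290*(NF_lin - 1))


NF_lin = 10^(1.73/10) = 1.489361
Te = 290 * (1.489361 - 1) = 141.9 K

141.9 K


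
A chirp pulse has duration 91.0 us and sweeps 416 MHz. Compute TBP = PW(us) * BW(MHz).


TBP = 91.0 * 416 = 37856.0

37856.0


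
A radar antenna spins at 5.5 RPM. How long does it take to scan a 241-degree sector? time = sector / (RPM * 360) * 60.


t = 241 / (5.5 * 360) * 60 = 7.3 s

7.3 s


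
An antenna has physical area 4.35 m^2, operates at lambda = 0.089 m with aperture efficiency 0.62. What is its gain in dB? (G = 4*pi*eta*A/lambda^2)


G_linear = 4*pi*0.62*4.35/0.089^2 = 4278.69
G_dB = 10*log10(4278.69) = 36.3 dB

36.3 dB


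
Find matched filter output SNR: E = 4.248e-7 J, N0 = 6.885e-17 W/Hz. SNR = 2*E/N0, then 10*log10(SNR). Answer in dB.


SNR_lin = 2 * 4.248e-7 / 6.885e-17 = 1.234e10
SNR_dB = 10*log10(1.234e10) = 100.9 dB

100.9 dB


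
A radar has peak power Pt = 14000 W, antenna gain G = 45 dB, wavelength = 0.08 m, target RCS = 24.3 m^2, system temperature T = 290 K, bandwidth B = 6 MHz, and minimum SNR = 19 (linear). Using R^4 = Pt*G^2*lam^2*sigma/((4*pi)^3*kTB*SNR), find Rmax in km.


G_lin = 10^(45/10) = 31622.776602
R^4 = 14000 * 31622.776602^2 * 0.08^2 * 24.3 / ((4*pi)^3 * 1.38e-23 * 290 * 6000000.0 * 19)
R^4 = 2.40493e21 m^4
R_max = (2.40493e21)^(1/4) = 221450.0 m = 221.5 km

221.5 km


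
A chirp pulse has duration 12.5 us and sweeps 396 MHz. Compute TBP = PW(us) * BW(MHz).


TBP = 12.5 * 396 = 4950.0

4950.0


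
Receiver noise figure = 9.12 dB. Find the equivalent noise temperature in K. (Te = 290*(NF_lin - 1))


NF_lin = 10^(9.12/10) = 8.165824
Te = 290 * (8.165824 - 1) = 2078.1 K

2078.1 K


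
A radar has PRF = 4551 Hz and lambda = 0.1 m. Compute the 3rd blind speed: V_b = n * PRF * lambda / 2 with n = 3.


V_blind = 3 * 4551 * 0.1 / 2 = 682.7 m/s

682.7 m/s


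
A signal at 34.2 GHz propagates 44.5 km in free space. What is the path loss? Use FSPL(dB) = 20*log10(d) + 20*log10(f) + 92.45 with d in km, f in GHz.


20*log10(44.5) = 32.97
20*log10(34.2) = 30.68
FSPL = 156.1 dB

156.1 dB


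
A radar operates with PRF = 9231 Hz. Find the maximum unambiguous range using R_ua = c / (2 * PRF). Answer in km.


R_ua = 3e8 / (2 * 9231) = 16249.6 m = 16.2 km

16.2 km


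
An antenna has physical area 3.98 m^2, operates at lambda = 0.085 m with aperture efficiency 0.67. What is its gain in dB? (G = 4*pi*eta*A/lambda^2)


G_linear = 4*pi*0.67*3.98/0.085^2 = 4637.99
G_dB = 10*log10(4637.99) = 36.7 dB

36.7 dB


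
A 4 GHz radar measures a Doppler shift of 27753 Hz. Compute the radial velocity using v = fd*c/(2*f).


v = 27753 * 3e8 / (2 * 4000000000.0) = 1040.7 m/s

1040.7 m/s


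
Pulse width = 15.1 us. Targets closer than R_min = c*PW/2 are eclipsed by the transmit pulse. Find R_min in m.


R_min = 3e8 * 15.1e-6 / 2 = 2265.0 m

2265.0 m


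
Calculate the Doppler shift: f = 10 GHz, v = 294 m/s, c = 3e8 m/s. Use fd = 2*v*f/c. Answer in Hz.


fd = 2 * 294 * 10000000000.0 / 3e8 = 19600.0 Hz

19600.0 Hz


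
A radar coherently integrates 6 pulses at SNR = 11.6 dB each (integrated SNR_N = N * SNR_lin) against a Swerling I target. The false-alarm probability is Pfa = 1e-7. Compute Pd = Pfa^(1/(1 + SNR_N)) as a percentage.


SNR_lin = 10^(11.6/10) = 14.4544
SNR_N = 6 * 14.4544 = 86.7264
1/(1 + SNR_N) = 1/87.7264 = 0.0113991
Pd = (1e-7)^0.0113991 = 0.83216
Pd = 83.2%

83.2%


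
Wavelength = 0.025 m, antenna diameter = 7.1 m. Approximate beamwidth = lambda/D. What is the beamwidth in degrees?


BW_rad = 0.025 / 7.1 = 0.003521
BW_deg = 0.2 degrees

0.2 degrees


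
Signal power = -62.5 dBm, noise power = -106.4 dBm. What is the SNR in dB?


SNR = -62.5 - (-106.4) = 43.9 dB

43.9 dB


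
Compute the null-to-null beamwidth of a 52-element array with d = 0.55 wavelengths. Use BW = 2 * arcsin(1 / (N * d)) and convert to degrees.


1/(N*d) = 1/(52*0.55) = 0.034965
BW = 2*arcsin(0.034965) = 4.0 degrees

4.0 degrees


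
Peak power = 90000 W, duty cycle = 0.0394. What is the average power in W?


P_avg = 90000 * 0.0394 = 3546.0 W

3546.0 W


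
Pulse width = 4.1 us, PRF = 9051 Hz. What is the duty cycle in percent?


DC = 4.1e-6 * 9051 * 100 = 3.71%

3.71%


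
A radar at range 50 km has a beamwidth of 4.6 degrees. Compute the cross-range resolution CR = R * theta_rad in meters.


BW_rad = 0.080285146
CR = 50000 * 0.080285146 = 4014.3 m

4014.3 m


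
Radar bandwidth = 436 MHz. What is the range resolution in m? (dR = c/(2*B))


dR = 3e8 / (2 * 436000000.0) = 0.34 m

0.34 m


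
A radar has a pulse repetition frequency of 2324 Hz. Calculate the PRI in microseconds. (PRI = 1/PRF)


PRI = 1/2324 = 0.0004302926 s = 430.3 us

430.3 us


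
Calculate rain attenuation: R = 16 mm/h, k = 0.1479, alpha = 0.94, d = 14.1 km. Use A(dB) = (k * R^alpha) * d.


gamma = 0.1479 * 16^0.94 = 2.003738 dB/km
A = 2.003738 * 14.1 = 28.25 dB

28.25 dB


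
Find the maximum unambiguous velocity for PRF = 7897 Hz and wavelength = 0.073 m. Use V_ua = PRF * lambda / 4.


V_ua = 7897 * 0.073 / 4 = 144.1 m/s

144.1 m/s


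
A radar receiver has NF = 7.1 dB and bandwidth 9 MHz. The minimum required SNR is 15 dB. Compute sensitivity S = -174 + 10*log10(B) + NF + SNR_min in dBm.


10*log10(9000000.0) = 69.54
S = -174 + 69.54 + 7.1 + 15 = -82.4 dBm

-82.4 dBm


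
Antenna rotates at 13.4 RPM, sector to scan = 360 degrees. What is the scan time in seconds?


t = 360 / (13.4 * 360) * 60 = 4.48 s

4.48 s


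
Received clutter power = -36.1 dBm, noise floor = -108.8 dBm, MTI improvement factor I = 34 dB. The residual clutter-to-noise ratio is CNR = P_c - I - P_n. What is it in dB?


CNR = -36.1 - 34 - (-108.8) = 38.7 dB

38.7 dB


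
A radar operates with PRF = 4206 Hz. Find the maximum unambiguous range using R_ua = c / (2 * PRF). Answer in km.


R_ua = 3e8 / (2 * 4206) = 35663.3 m = 35.7 km

35.7 km


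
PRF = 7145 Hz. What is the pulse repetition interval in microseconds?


PRI = 1/7145 = 0.000139958 s = 140.0 us

140.0 us


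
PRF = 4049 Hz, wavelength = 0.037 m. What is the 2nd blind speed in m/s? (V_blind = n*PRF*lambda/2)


V_blind = 2 * 4049 * 0.037 / 2 = 149.8 m/s

149.8 m/s


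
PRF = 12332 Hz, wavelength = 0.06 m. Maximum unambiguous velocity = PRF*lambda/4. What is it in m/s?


V_ua = 12332 * 0.06 / 4 = 185.0 m/s

185.0 m/s


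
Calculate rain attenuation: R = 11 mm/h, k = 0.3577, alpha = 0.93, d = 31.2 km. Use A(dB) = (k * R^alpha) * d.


gamma = 0.3577 * 11^0.93 = 3.326704 dB/km
A = 3.326704 * 31.2 = 103.79 dB

103.79 dB


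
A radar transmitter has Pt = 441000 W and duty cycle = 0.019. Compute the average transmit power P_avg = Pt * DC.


P_avg = 441000 * 0.019 = 8379.0 W

8379.0 W


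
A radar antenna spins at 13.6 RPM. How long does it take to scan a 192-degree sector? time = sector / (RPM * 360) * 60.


t = 192 / (13.6 * 360) * 60 = 2.35 s

2.35 s


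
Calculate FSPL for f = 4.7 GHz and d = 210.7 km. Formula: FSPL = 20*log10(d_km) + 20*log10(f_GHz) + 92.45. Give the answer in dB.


20*log10(210.7) = 46.47
20*log10(4.7) = 13.44
FSPL = 152.4 dB

152.4 dB


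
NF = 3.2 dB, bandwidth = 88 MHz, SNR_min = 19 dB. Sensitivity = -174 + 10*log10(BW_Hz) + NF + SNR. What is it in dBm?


10*log10(88000000.0) = 79.44
S = -174 + 79.44 + 3.2 + 19 = -72.4 dBm

-72.4 dBm


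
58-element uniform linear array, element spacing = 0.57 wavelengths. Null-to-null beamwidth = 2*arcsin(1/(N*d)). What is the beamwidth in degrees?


1/(N*d) = 1/(58*0.57) = 0.030248
BW = 2*arcsin(0.030248) = 3.5 degrees

3.5 degrees


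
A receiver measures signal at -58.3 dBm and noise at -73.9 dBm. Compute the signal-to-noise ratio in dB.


SNR = -58.3 - (-73.9) = 15.6 dB

15.6 dB


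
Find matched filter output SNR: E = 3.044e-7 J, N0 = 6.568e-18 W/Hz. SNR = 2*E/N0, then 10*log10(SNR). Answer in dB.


SNR_lin = 2 * 3.044e-7 / 6.568e-18 = 9.269e10
SNR_dB = 10*log10(9.269e10) = 109.7 dB

109.7 dB


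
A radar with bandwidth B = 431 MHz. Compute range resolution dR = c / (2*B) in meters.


dR = 3e8 / (2 * 431000000.0) = 0.35 m

0.35 m


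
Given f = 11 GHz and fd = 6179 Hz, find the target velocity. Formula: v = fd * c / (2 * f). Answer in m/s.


v = 6179 * 3e8 / (2 * 11000000000.0) = 84.3 m/s

84.3 m/s


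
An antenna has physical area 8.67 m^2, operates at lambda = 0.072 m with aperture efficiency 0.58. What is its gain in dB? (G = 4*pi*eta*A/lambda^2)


G_linear = 4*pi*0.58*8.67/0.072^2 = 12189.67
G_dB = 10*log10(12189.67) = 40.9 dB

40.9 dB


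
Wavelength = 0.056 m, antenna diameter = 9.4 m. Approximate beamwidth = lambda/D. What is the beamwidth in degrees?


BW_rad = 0.056 / 9.4 = 0.005957
BW_deg = 0.34 degrees

0.34 degrees


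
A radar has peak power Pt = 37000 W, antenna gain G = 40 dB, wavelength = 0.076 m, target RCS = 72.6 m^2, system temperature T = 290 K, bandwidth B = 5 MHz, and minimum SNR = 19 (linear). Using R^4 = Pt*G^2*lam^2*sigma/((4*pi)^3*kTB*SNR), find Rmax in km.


G_lin = 10^(40/10) = 10000.0
R^4 = 37000 * 10000.0^2 * 0.076^2 * 72.6 / ((4*pi)^3 * 1.38e-23 * 290 * 5000000.0 * 19)
R^4 = 2.05653e21 m^4
R_max = (2.05653e21)^(1/4) = 212953.0 m = 213.0 km

213.0 km


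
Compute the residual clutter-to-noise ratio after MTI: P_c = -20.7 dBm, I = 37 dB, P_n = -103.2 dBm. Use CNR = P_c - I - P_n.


CNR = -20.7 - 37 - (-103.2) = 45.5 dB

45.5 dB


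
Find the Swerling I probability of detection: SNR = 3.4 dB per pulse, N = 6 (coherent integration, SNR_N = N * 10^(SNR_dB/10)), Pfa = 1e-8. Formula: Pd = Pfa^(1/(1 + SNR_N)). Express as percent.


SNR_lin = 10^(3.4/10) = 2.18776
SNR_N = 6 * 2.18776 = 13.12656
1/(1 + SNR_N) = 1/14.12656 = 0.0707886
Pd = (1e-8)^0.0707886 = 0.27145
Pd = 27.1%

27.1%


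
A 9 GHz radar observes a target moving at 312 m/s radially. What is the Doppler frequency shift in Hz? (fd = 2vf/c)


fd = 2 * 312 * 9000000000.0 / 3e8 = 18720.0 Hz

18720.0 Hz


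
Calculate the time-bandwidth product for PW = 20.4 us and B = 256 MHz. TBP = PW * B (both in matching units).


TBP = 20.4 * 256 = 5222.4

5222.4


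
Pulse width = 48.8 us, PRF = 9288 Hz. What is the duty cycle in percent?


DC = 48.8e-6 * 9288 * 100 = 45.33%

45.33%


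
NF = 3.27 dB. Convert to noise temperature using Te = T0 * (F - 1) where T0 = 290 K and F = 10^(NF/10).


NF_lin = 10^(3.27/10) = 2.123244
Te = 290 * (2.123244 - 1) = 325.7 K

325.7 K


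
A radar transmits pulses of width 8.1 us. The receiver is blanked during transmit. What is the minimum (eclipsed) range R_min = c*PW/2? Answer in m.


R_min = 3e8 * 8.1e-6 / 2 = 1215.0 m

1215.0 m


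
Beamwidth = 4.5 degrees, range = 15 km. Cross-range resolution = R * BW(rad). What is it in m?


BW_rad = 0.078539816
CR = 15000 * 0.078539816 = 1178.1 m

1178.1 m


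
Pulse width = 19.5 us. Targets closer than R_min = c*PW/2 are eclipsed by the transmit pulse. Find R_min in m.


R_min = 3e8 * 19.5e-6 / 2 = 2925.0 m

2925.0 m


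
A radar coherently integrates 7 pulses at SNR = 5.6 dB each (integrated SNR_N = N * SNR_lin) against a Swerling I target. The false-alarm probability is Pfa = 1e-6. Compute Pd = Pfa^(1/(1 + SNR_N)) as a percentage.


SNR_lin = 10^(5.6/10) = 3.63078
SNR_N = 7 * 3.63078 = 25.41546
1/(1 + SNR_N) = 1/26.41546 = 0.0378566
Pd = (1e-6)^0.0378566 = 0.59273
Pd = 59.3%

59.3%


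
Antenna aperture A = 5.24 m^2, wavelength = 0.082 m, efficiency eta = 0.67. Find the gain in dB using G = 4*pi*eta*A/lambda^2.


G_linear = 4*pi*0.67*5.24/0.082^2 = 6561.28
G_dB = 10*log10(6561.28) = 38.2 dB

38.2 dB


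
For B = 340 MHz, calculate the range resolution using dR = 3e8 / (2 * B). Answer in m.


dR = 3e8 / (2 * 340000000.0) = 0.44 m

0.44 m


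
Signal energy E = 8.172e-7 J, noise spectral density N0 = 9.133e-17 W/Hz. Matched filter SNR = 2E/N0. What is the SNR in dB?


SNR_lin = 2 * 8.172e-7 / 9.133e-17 = 1.79e10
SNR_dB = 10*log10(1.79e10) = 102.5 dB

102.5 dB


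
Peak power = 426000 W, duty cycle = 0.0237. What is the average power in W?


P_avg = 426000 * 0.0237 = 10096.2 W

10096.2 W


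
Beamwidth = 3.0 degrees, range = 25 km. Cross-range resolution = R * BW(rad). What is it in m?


BW_rad = 0.052359878
CR = 25000 * 0.052359878 = 1309.0 m

1309.0 m


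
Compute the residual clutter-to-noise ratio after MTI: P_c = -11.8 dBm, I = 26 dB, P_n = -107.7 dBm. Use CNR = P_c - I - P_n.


CNR = -11.8 - 26 - (-107.7) = 69.9 dB

69.9 dB


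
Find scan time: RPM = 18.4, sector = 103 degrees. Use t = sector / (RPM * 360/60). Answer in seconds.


t = 103 / (18.4 * 360) * 60 = 0.93 s

0.93 s


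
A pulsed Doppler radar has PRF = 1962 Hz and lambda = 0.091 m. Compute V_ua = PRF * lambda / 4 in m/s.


V_ua = 1962 * 0.091 / 4 = 44.6 m/s

44.6 m/s


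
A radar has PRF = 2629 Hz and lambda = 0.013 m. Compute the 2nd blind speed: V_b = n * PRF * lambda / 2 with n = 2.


V_blind = 2 * 2629 * 0.013 / 2 = 34.2 m/s

34.2 m/s


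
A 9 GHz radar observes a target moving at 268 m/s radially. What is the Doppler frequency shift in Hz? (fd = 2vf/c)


fd = 2 * 268 * 9000000000.0 / 3e8 = 16080.0 Hz

16080.0 Hz


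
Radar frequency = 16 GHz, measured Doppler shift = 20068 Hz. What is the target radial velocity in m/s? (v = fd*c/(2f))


v = 20068 * 3e8 / (2 * 16000000000.0) = 188.1 m/s

188.1 m/s


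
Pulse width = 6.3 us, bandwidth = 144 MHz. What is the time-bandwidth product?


TBP = 6.3 * 144 = 907.2

907.2


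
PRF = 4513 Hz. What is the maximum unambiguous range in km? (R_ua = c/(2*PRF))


R_ua = 3e8 / (2 * 4513) = 33237.3 m = 33.2 km

33.2 km


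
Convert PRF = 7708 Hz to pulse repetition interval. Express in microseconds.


PRI = 1/7708 = 0.0001297353 s = 129.7 us

129.7 us


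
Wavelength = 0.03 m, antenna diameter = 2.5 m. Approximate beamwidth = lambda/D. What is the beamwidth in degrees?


BW_rad = 0.03 / 2.5 = 0.012
BW_deg = 0.69 degrees

0.69 degrees


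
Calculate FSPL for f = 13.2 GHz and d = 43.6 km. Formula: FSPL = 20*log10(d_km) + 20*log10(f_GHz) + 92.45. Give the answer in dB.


20*log10(43.6) = 32.79
20*log10(13.2) = 22.41
FSPL = 147.7 dB

147.7 dB


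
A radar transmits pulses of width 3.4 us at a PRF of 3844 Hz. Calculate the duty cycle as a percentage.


DC = 3.4e-6 * 3844 * 100 = 1.31%

1.31%


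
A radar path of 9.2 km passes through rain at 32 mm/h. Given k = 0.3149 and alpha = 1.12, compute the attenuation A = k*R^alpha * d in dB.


gamma = 0.3149 * 32^1.12 = 15.273573 dB/km
A = 15.273573 * 9.2 = 140.52 dB

140.52 dB


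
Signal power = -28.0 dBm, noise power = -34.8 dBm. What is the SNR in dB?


SNR = -28.0 - (-34.8) = 6.8 dB

6.8 dB


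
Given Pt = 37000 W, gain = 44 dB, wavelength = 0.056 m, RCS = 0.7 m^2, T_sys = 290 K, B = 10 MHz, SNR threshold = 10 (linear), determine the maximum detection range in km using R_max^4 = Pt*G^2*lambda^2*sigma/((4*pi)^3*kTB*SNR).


G_lin = 10^(44/10) = 25118.864315
R^4 = 37000 * 25118.864315^2 * 0.056^2 * 0.7 / ((4*pi)^3 * 1.38e-23 * 290 * 10000000.0 * 10)
R^4 = 6.45311e19 m^4
R_max = (6.45311e19)^(1/4) = 89627.7 m = 89.6 km

89.6 km


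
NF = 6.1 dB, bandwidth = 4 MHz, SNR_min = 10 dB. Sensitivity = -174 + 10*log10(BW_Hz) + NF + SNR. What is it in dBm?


10*log10(4000000.0) = 66.02
S = -174 + 66.02 + 6.1 + 10 = -91.9 dBm

-91.9 dBm


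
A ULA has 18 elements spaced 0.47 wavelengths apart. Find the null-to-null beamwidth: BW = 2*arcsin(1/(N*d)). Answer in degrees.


1/(N*d) = 1/(18*0.47) = 0.118203
BW = 2*arcsin(0.118203) = 13.6 degrees

13.6 degrees


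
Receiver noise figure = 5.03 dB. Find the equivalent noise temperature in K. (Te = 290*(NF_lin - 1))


NF_lin = 10^(5.03/10) = 3.184198
Te = 290 * (3.184198 - 1) = 633.4 K

633.4 K


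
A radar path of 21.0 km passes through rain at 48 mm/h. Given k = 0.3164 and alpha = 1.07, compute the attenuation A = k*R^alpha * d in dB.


gamma = 0.3164 * 48^1.07 = 19.91428 dB/km
A = 19.91428 * 21.0 = 418.2 dB

418.2 dB


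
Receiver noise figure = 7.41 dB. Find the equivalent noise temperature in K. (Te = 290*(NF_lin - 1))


NF_lin = 10^(7.41/10) = 5.508077
Te = 290 * (5.508077 - 1) = 1307.3 K

1307.3 K


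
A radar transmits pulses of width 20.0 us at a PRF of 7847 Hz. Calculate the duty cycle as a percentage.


DC = 20.0e-6 * 7847 * 100 = 15.69%

15.69%


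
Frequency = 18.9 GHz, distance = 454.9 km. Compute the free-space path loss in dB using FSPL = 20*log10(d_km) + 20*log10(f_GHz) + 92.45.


20*log10(454.9) = 53.16
20*log10(18.9) = 25.53
FSPL = 171.1 dB

171.1 dB


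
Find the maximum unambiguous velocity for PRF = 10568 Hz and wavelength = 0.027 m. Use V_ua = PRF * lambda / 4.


V_ua = 10568 * 0.027 / 4 = 71.3 m/s

71.3 m/s


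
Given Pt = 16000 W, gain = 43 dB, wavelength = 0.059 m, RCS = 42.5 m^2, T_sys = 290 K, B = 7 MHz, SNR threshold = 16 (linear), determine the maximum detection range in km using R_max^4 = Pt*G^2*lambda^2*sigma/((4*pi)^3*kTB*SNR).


G_lin = 10^(43/10) = 19952.62315
R^4 = 16000 * 19952.62315^2 * 0.059^2 * 42.5 / ((4*pi)^3 * 1.38e-23 * 290 * 7000000.0 * 16)
R^4 = 1.05947e21 m^4
R_max = (1.05947e21)^(1/4) = 180414.8 m = 180.4 km

180.4 km


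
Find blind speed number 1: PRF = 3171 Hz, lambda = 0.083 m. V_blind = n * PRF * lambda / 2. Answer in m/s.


V_blind = 1 * 3171 * 0.083 / 2 = 131.6 m/s

131.6 m/s


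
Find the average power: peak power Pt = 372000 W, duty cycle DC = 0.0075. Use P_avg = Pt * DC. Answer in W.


P_avg = 372000 * 0.0075 = 2790.0 W

2790.0 W


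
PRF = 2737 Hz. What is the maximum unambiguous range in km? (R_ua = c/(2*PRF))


R_ua = 3e8 / (2 * 2737) = 54804.5 m = 54.8 km

54.8 km


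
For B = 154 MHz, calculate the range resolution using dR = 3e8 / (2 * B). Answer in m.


dR = 3e8 / (2 * 154000000.0) = 0.97 m

0.97 m


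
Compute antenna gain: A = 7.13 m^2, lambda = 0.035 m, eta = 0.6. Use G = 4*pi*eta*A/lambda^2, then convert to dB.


G_linear = 4*pi*0.6*7.13/0.035^2 = 43884.84
G_dB = 10*log10(43884.84) = 46.4 dB

46.4 dB


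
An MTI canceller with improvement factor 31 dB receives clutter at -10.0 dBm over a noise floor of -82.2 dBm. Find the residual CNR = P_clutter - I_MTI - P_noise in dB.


CNR = -10.0 - 31 - (-82.2) = 41.2 dB

41.2 dB


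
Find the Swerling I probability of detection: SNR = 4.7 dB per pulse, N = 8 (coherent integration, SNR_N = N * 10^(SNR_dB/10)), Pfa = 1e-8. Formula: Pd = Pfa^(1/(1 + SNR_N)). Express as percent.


SNR_lin = 10^(4.7/10) = 2.95121
SNR_N = 8 * 2.95121 = 23.60968
1/(1 + SNR_N) = 1/24.60968 = 0.0406344
Pd = (1e-8)^0.0406344 = 0.47307
Pd = 47.3%

47.3%


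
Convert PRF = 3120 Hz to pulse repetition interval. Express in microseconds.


PRI = 1/3120 = 0.0003205128 s = 320.5 us

320.5 us


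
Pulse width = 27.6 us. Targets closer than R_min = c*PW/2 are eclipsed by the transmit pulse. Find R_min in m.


R_min = 3e8 * 27.6e-6 / 2 = 4140.0 m

4140.0 m


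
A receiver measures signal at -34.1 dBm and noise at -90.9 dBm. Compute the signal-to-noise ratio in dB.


SNR = -34.1 - (-90.9) = 56.8 dB

56.8 dB


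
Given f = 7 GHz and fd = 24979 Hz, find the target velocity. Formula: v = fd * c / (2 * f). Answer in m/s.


v = 24979 * 3e8 / (2 * 7000000000.0) = 535.3 m/s

535.3 m/s


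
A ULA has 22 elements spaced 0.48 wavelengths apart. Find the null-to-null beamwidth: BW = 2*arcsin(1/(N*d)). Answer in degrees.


1/(N*d) = 1/(22*0.48) = 0.094697
BW = 2*arcsin(0.094697) = 10.9 degrees

10.9 degrees


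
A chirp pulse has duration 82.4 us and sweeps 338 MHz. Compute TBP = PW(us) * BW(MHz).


TBP = 82.4 * 338 = 27851.2

27851.2


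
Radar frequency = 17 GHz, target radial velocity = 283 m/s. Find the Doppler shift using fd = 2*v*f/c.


fd = 2 * 283 * 17000000000.0 / 3e8 = 32073.3 Hz

32073.3 Hz


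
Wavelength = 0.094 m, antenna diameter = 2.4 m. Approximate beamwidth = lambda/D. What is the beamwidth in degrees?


BW_rad = 0.094 / 2.4 = 0.039167
BW_deg = 2.24 degrees

2.24 degrees


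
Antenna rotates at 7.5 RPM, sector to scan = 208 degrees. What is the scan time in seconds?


t = 208 / (7.5 * 360) * 60 = 4.62 s

4.62 s


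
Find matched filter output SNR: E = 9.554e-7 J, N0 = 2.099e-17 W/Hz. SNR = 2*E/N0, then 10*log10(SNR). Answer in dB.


SNR_lin = 2 * 9.554e-7 / 2.099e-17 = 9.103e10
SNR_dB = 10*log10(9.103e10) = 109.6 dB

109.6 dB


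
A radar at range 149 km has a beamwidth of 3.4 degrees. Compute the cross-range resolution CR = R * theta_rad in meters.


BW_rad = 0.059341195
CR = 149000 * 0.059341195 = 8841.8 m

8841.8 m


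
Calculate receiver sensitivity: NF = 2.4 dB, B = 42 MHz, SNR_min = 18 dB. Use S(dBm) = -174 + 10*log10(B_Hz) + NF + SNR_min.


10*log10(42000000.0) = 76.23
S = -174 + 76.23 + 2.4 + 18 = -77.4 dBm

-77.4 dBm
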